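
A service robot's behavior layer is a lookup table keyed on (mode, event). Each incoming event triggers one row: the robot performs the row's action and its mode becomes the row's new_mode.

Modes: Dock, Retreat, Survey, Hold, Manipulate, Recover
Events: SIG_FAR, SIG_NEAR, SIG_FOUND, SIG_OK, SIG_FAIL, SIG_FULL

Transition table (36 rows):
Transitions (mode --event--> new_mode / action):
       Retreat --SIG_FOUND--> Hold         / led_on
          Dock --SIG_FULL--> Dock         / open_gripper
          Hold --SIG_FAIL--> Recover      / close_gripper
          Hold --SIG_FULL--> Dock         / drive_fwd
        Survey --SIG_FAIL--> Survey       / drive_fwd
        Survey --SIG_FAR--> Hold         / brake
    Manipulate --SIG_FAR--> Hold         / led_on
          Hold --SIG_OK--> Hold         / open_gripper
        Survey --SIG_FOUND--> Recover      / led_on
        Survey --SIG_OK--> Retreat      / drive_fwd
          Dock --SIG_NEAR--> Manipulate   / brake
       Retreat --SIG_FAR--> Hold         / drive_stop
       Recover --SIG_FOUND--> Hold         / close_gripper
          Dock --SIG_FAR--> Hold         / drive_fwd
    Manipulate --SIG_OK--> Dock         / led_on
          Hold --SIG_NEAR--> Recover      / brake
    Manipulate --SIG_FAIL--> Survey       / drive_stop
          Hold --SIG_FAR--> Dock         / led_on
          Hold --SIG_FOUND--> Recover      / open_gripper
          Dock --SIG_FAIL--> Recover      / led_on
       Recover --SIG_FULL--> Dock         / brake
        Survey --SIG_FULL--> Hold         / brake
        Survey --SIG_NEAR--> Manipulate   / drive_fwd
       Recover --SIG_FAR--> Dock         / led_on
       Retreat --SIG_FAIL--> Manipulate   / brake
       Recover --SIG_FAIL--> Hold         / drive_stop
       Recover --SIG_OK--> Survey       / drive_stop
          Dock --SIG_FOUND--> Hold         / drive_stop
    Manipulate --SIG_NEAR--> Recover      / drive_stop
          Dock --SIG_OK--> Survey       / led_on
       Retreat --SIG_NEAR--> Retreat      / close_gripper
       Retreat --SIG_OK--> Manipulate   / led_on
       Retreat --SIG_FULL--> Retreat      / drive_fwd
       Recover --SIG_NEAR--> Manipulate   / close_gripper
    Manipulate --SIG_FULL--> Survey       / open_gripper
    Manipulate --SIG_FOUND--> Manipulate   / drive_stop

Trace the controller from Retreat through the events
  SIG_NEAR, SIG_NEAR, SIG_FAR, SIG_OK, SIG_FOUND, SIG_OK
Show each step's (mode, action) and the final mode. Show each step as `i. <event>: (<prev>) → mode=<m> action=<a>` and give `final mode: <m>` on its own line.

final mode: Survey

1. SIG_NEAR: (Retreat) → mode=Retreat action=close_gripper
2. SIG_NEAR: (Retreat) → mode=Retreat action=close_gripper
3. SIG_FAR: (Retreat) → mode=Hold action=drive_stop
4. SIG_OK: (Hold) → mode=Hold action=open_gripper
5. SIG_FOUND: (Hold) → mode=Recover action=open_gripper
6. SIG_OK: (Recover) → mode=Survey action=drive_stop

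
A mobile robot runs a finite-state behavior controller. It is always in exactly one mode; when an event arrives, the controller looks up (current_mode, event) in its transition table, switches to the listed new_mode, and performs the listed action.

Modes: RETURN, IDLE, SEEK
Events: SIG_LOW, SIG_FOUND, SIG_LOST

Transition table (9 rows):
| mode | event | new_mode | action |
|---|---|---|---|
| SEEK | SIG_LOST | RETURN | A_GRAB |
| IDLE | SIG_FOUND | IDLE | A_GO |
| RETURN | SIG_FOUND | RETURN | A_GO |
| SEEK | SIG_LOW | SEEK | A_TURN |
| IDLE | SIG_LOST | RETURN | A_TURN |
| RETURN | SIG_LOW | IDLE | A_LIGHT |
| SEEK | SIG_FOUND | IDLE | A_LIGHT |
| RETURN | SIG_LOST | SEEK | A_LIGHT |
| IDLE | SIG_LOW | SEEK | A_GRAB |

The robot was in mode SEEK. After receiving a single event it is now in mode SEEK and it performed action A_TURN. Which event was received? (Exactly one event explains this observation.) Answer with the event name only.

try SIG_LOW: (SEEK, SIG_LOW) → (SEEK, A_TURN)  ← matches
try SIG_FOUND: (SEEK, SIG_FOUND) → (IDLE, A_LIGHT)
try SIG_LOST: (SEEK, SIG_LOST) → (RETURN, A_GRAB)

SIG_LOW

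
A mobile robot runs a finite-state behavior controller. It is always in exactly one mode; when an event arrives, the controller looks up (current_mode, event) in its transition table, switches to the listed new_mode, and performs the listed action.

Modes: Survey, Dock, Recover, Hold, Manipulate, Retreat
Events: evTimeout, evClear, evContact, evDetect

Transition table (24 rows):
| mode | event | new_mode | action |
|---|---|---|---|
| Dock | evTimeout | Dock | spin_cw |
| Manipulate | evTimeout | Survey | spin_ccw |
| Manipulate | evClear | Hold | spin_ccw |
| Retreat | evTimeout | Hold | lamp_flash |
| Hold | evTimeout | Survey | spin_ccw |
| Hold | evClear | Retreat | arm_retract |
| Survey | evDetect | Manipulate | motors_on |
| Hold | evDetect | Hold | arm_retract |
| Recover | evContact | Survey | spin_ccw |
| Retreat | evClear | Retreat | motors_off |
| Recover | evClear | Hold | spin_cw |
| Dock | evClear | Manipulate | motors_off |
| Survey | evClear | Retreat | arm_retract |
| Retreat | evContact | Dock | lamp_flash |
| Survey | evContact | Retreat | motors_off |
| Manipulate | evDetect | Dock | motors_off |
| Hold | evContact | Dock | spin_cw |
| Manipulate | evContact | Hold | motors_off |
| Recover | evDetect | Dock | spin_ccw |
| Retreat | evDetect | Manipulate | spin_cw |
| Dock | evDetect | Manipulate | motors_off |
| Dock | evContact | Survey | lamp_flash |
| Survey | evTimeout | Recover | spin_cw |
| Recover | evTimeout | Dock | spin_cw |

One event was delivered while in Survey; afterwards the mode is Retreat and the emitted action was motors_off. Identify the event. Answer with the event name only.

try evTimeout: (Survey, evTimeout) → (Recover, spin_cw)
try evClear: (Survey, evClear) → (Retreat, arm_retract)
try evContact: (Survey, evContact) → (Retreat, motors_off)  ← matches
try evDetect: (Survey, evDetect) → (Manipulate, motors_on)

evContact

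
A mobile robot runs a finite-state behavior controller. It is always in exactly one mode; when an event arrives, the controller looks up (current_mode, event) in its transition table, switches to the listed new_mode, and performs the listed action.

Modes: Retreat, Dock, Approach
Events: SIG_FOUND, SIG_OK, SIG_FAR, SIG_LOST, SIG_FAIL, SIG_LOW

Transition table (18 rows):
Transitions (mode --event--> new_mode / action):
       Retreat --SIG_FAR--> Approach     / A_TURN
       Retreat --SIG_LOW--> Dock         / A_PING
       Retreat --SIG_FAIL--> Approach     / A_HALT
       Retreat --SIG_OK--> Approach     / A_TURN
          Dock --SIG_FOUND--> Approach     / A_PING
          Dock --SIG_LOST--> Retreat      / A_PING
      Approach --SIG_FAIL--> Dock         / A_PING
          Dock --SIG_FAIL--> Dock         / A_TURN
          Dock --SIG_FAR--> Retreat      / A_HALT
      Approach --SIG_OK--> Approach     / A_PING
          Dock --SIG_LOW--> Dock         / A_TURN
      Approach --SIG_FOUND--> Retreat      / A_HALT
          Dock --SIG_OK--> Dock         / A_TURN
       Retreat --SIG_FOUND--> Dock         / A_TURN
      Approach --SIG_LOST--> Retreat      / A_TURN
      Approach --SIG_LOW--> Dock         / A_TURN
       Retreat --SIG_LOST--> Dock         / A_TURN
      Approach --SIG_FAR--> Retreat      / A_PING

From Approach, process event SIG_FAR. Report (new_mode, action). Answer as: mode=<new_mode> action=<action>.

mode=Retreat action=A_PING

current mode = Approach; filter table to that mode:
  (Approach, SIG_FAIL) → (Dock, A_PING)
  (Approach, SIG_OK) → (Approach, A_PING)
  (Approach, SIG_FOUND) → (Retreat, A_HALT)
  (Approach, SIG_LOST) → (Retreat, A_TURN)
  (Approach, SIG_LOW) → (Dock, A_TURN)
  (Approach, SIG_FAR) → (Retreat, A_PING)  ← event matches
event = SIG_FAR selects (Retreat, A_PING)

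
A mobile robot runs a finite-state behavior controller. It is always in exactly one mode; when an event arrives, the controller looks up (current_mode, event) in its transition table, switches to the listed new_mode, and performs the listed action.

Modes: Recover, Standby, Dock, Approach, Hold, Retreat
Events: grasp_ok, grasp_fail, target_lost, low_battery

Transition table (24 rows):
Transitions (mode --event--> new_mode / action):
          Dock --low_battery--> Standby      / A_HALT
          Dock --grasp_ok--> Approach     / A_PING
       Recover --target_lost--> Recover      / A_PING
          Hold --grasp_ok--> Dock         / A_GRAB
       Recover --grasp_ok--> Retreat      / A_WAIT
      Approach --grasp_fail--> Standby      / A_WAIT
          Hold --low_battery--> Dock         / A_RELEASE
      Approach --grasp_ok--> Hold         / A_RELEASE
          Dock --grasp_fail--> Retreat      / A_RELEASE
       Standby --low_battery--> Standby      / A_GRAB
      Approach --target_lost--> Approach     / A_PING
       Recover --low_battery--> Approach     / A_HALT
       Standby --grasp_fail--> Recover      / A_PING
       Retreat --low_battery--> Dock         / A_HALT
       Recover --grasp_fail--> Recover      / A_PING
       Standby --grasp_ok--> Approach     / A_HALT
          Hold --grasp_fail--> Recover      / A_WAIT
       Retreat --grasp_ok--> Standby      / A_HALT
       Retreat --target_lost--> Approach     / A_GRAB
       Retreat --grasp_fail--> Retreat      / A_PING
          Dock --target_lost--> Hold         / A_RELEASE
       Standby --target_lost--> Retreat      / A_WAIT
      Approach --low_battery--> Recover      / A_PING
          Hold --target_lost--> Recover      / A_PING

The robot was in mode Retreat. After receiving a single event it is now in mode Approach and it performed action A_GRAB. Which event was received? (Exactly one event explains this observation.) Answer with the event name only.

target_lost

try grasp_ok: (Retreat, grasp_ok) → (Standby, A_HALT)
try grasp_fail: (Retreat, grasp_fail) → (Retreat, A_PING)
try target_lost: (Retreat, target_lost) → (Approach, A_GRAB)  ← matches
try low_battery: (Retreat, low_battery) → (Dock, A_HALT)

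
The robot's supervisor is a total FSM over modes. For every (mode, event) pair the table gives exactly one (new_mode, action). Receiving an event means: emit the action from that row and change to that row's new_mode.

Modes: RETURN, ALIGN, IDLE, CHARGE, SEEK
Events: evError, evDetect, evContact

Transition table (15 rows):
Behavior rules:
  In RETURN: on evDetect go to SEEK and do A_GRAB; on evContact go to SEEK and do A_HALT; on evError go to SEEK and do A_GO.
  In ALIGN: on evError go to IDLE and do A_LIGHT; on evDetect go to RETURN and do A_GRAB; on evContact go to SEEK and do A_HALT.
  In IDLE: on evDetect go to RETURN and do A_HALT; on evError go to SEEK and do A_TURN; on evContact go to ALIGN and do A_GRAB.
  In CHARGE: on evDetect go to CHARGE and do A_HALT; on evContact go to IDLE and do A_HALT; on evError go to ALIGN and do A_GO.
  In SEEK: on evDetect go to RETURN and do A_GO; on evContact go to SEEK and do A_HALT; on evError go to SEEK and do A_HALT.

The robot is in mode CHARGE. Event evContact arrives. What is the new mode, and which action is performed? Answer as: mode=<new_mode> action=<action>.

current mode = CHARGE; filter table to that mode:
  (CHARGE, evDetect) → (CHARGE, A_HALT)
  (CHARGE, evContact) → (IDLE, A_HALT)  ← event matches
  (CHARGE, evError) → (ALIGN, A_GO)
event = evContact selects (IDLE, A_HALT)

mode=IDLE action=A_HALT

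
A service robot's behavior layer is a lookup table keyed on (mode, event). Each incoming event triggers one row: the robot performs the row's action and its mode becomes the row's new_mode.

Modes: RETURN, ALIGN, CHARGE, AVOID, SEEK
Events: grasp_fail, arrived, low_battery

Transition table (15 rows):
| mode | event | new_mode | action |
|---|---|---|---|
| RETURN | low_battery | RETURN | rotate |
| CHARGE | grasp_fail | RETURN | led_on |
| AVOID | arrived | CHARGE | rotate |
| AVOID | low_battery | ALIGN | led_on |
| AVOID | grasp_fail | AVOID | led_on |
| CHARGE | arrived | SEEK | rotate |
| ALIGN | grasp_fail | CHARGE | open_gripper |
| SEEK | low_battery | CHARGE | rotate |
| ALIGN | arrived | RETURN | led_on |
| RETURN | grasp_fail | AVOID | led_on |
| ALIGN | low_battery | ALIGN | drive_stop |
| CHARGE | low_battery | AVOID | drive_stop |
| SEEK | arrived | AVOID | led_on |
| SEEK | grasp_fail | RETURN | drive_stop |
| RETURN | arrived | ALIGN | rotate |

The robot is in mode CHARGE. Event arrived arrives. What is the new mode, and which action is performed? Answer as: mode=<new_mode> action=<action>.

mode=SEEK action=rotate

current mode = CHARGE; filter table to that mode:
  (CHARGE, grasp_fail) → (RETURN, led_on)
  (CHARGE, arrived) → (SEEK, rotate)  ← event matches
  (CHARGE, low_battery) → (AVOID, drive_stop)
event = arrived selects (SEEK, rotate)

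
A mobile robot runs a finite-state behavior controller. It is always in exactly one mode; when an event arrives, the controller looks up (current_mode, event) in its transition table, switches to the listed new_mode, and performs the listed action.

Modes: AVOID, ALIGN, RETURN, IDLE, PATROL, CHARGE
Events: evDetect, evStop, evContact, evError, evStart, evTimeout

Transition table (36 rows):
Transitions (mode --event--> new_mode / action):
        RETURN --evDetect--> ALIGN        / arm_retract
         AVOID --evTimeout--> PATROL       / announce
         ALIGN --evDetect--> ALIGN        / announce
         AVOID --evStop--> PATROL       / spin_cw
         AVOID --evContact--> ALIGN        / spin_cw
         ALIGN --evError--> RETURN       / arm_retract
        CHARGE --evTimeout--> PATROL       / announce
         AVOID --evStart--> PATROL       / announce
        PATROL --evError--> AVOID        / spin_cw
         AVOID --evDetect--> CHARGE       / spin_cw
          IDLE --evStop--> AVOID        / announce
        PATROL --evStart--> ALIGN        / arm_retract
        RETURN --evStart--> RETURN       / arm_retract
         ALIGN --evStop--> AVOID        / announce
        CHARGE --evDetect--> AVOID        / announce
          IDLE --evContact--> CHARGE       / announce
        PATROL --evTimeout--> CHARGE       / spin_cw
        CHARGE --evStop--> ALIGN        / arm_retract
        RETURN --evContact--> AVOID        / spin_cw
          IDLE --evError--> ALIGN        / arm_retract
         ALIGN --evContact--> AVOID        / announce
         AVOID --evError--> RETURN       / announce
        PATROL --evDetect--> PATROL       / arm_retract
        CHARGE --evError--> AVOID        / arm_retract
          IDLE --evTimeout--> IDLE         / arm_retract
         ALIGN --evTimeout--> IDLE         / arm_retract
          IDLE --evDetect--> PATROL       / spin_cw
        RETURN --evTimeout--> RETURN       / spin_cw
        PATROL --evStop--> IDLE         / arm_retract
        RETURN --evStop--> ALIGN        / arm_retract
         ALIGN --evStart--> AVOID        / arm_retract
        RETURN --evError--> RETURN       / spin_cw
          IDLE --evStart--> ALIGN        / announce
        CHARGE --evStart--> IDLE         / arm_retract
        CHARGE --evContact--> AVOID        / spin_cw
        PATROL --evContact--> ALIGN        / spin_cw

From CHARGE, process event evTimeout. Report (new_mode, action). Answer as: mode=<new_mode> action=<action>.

current mode = CHARGE; filter table to that mode:
  (CHARGE, evTimeout) → (PATROL, announce)  ← event matches
  (CHARGE, evDetect) → (AVOID, announce)
  (CHARGE, evStop) → (ALIGN, arm_retract)
  (CHARGE, evError) → (AVOID, arm_retract)
  (CHARGE, evStart) → (IDLE, arm_retract)
  (CHARGE, evContact) → (AVOID, spin_cw)
event = evTimeout selects (PATROL, announce)

mode=PATROL action=announce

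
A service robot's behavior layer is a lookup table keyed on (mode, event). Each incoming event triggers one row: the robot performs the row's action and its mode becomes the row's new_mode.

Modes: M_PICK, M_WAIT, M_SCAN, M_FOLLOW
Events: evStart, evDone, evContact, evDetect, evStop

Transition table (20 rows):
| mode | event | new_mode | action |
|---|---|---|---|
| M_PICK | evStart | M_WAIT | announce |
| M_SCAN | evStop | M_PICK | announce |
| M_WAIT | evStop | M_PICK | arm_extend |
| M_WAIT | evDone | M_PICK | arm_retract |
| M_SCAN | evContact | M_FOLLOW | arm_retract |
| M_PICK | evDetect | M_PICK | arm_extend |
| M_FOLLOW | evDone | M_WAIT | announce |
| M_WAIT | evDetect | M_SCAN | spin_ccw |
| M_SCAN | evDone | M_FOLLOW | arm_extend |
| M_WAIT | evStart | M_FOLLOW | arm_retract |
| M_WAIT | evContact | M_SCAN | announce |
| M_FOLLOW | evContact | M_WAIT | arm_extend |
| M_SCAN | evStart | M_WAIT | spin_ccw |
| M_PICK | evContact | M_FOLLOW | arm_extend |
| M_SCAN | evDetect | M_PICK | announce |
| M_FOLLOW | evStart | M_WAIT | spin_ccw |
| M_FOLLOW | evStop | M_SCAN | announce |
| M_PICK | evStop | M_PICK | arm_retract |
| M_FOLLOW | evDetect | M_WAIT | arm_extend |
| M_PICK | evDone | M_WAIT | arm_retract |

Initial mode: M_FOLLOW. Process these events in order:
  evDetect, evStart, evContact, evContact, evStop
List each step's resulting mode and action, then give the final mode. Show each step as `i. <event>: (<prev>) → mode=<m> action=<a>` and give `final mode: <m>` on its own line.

final mode: M_PICK

1. evDetect: (M_FOLLOW) → mode=M_WAIT action=arm_extend
2. evStart: (M_WAIT) → mode=M_FOLLOW action=arm_retract
3. evContact: (M_FOLLOW) → mode=M_WAIT action=arm_extend
4. evContact: (M_WAIT) → mode=M_SCAN action=announce
5. evStop: (M_SCAN) → mode=M_PICK action=announce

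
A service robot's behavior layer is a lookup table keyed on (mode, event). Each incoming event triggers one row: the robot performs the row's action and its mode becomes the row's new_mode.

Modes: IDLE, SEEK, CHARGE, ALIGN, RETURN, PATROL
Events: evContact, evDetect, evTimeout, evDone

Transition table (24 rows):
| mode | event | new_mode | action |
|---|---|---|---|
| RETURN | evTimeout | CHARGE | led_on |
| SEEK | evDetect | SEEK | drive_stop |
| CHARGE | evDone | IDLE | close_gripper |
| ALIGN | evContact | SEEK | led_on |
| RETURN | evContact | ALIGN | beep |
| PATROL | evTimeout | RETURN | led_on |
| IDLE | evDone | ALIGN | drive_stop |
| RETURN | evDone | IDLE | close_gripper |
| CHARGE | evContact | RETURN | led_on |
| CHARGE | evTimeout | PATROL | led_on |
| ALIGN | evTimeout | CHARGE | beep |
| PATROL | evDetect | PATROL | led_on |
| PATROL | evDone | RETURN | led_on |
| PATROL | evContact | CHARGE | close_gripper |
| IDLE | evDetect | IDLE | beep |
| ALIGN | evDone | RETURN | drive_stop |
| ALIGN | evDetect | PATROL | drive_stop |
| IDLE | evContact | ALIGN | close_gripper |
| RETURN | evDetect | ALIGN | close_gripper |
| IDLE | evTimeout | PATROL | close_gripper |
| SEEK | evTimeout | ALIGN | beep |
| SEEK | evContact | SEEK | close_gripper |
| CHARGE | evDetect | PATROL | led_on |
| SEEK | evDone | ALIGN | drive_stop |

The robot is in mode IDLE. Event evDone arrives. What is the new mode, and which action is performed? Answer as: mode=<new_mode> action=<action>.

mode=ALIGN action=drive_stop

current mode = IDLE; filter table to that mode:
  (IDLE, evDone) → (ALIGN, drive_stop)  ← event matches
  (IDLE, evDetect) → (IDLE, beep)
  (IDLE, evContact) → (ALIGN, close_gripper)
  (IDLE, evTimeout) → (PATROL, close_gripper)
event = evDone selects (ALIGN, drive_stop)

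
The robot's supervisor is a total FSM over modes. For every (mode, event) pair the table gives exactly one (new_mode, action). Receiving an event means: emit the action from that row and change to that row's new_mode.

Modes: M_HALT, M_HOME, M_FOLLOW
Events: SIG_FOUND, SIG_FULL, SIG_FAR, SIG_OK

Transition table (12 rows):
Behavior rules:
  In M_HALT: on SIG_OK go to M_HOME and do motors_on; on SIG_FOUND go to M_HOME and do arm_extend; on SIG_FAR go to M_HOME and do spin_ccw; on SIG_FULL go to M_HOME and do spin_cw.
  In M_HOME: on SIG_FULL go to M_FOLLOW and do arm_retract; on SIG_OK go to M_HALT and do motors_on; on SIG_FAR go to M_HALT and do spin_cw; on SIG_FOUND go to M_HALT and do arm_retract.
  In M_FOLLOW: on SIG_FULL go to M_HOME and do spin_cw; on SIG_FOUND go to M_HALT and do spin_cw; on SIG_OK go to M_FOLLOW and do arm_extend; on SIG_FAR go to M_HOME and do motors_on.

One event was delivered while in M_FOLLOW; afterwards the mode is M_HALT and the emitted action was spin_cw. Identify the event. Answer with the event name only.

try SIG_FOUND: (M_FOLLOW, SIG_FOUND) → (M_HALT, spin_cw)  ← matches
try SIG_FULL: (M_FOLLOW, SIG_FULL) → (M_HOME, spin_cw)
try SIG_FAR: (M_FOLLOW, SIG_FAR) → (M_HOME, motors_on)
try SIG_OK: (M_FOLLOW, SIG_OK) → (M_FOLLOW, arm_extend)

SIG_FOUND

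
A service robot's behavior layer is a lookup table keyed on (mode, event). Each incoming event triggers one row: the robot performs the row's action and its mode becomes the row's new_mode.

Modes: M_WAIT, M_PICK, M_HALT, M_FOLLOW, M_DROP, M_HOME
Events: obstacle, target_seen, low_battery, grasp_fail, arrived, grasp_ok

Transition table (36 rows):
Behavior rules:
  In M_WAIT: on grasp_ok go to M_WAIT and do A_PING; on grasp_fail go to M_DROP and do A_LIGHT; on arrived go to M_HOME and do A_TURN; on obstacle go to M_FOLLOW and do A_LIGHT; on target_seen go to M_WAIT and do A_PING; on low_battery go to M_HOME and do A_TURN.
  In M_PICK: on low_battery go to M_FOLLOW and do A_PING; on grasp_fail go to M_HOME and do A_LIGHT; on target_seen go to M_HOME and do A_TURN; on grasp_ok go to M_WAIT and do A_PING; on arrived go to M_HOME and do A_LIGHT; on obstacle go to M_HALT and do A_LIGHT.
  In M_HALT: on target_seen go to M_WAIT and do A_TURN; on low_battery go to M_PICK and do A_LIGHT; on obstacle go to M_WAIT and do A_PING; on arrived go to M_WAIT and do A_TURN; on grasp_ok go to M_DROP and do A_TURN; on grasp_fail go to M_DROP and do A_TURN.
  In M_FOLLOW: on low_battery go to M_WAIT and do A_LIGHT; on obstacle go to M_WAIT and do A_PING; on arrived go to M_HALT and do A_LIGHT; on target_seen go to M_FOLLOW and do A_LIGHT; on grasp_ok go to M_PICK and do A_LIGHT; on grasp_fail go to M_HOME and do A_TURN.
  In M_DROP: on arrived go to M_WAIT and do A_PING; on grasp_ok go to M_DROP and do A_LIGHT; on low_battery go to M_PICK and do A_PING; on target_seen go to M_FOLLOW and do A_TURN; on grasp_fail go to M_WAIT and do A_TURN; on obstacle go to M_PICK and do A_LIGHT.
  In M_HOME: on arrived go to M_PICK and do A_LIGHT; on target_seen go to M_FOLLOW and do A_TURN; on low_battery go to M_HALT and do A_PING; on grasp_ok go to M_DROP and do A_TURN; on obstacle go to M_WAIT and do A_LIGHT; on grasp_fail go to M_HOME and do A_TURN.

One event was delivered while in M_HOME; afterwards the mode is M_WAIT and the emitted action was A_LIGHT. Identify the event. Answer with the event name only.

obstacle

try obstacle: (M_HOME, obstacle) → (M_WAIT, A_LIGHT)  ← matches
try target_seen: (M_HOME, target_seen) → (M_FOLLOW, A_TURN)
try low_battery: (M_HOME, low_battery) → (M_HALT, A_PING)
try grasp_fail: (M_HOME, grasp_fail) → (M_HOME, A_TURN)
try arrived: (M_HOME, arrived) → (M_PICK, A_LIGHT)
try grasp_ok: (M_HOME, grasp_ok) → (M_DROP, A_TURN)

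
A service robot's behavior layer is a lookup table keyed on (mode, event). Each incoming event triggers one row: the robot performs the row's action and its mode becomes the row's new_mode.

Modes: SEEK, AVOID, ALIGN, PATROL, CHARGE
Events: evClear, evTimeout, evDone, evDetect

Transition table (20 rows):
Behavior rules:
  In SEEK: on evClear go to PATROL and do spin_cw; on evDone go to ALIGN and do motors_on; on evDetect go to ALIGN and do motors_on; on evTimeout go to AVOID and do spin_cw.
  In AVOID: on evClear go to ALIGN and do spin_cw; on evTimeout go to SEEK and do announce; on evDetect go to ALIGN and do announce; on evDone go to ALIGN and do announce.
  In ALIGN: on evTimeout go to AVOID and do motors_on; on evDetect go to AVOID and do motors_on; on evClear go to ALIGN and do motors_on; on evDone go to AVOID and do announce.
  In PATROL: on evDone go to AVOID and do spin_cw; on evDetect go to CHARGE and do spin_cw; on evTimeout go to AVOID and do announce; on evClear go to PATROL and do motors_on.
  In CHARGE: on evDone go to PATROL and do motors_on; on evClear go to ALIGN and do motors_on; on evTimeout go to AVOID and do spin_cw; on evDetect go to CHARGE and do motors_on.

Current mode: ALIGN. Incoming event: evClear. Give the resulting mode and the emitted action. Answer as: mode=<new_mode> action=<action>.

mode=ALIGN action=motors_on

current mode = ALIGN; filter table to that mode:
  (ALIGN, evTimeout) → (AVOID, motors_on)
  (ALIGN, evDetect) → (AVOID, motors_on)
  (ALIGN, evClear) → (ALIGN, motors_on)  ← event matches
  (ALIGN, evDone) → (AVOID, announce)
event = evClear selects (ALIGN, motors_on)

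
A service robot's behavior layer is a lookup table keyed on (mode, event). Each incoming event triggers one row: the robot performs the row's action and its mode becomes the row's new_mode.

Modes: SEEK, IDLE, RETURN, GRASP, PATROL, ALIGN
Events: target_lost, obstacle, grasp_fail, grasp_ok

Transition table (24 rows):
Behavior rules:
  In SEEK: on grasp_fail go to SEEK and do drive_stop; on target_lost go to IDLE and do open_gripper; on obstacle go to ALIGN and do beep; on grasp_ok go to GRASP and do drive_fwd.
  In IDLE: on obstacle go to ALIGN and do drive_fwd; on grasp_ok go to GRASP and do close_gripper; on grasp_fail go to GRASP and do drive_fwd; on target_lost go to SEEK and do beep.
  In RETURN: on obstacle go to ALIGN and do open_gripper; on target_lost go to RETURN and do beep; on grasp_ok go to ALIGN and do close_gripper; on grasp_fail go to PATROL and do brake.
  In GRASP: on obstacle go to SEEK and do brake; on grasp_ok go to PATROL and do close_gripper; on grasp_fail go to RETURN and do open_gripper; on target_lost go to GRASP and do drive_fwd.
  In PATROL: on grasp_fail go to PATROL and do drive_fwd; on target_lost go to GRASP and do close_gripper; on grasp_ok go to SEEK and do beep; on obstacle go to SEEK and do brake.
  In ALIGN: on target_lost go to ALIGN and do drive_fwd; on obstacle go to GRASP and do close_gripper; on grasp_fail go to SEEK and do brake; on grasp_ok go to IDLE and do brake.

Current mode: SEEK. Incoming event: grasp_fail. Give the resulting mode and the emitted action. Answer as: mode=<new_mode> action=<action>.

mode=SEEK action=drive_stop

current mode = SEEK; filter table to that mode:
  (SEEK, grasp_fail) → (SEEK, drive_stop)  ← event matches
  (SEEK, target_lost) → (IDLE, open_gripper)
  (SEEK, obstacle) → (ALIGN, beep)
  (SEEK, grasp_ok) → (GRASP, drive_fwd)
event = grasp_fail selects (SEEK, drive_stop)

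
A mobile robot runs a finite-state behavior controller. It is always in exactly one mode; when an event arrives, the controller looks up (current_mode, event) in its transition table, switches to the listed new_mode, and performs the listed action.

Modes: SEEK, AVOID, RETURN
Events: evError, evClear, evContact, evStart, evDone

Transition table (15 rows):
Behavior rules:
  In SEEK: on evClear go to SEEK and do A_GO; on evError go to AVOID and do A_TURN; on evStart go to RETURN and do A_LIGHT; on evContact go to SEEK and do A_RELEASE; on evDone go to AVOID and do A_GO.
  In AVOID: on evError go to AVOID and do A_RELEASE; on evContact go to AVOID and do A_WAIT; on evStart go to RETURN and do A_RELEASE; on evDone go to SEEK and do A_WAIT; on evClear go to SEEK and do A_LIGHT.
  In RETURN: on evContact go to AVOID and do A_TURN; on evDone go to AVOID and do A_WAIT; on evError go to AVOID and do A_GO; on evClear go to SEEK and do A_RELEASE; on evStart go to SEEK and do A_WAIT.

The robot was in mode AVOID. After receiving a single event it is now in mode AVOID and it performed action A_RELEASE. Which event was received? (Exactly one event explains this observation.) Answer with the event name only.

evError

try evError: (AVOID, evError) → (AVOID, A_RELEASE)  ← matches
try evClear: (AVOID, evClear) → (SEEK, A_LIGHT)
try evContact: (AVOID, evContact) → (AVOID, A_WAIT)
try evStart: (AVOID, evStart) → (RETURN, A_RELEASE)
try evDone: (AVOID, evDone) → (SEEK, A_WAIT)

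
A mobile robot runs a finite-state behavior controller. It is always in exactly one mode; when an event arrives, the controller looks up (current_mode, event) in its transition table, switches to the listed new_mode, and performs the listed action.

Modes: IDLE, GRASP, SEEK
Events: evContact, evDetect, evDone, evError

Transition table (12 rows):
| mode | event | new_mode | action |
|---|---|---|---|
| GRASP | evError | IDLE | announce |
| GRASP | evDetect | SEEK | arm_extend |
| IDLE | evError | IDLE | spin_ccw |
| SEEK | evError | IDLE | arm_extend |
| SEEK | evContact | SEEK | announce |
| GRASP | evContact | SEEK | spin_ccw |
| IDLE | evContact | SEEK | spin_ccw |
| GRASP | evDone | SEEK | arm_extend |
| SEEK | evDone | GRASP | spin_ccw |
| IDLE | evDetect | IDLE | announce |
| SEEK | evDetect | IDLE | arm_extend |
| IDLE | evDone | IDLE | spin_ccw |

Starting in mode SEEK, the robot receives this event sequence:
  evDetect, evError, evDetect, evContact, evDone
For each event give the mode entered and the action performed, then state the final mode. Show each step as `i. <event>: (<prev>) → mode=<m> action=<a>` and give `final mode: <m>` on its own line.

final mode: GRASP

1. evDetect: (SEEK) → mode=IDLE action=arm_extend
2. evError: (IDLE) → mode=IDLE action=spin_ccw
3. evDetect: (IDLE) → mode=IDLE action=announce
4. evContact: (IDLE) → mode=SEEK action=spin_ccw
5. evDone: (SEEK) → mode=GRASP action=spin_ccw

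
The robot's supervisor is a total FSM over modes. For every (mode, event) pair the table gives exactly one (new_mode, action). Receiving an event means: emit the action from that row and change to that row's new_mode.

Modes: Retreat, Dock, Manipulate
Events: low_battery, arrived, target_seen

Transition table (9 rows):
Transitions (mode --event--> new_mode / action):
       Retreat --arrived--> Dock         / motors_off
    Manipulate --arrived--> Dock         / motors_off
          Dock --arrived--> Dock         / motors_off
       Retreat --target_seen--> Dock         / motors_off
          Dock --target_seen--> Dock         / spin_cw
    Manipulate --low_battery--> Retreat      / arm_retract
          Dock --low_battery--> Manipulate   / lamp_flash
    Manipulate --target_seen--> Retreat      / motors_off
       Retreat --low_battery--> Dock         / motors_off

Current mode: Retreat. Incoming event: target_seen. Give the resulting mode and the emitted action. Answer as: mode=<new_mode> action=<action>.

current mode = Retreat; filter table to that mode:
  (Retreat, arrived) → (Dock, motors_off)
  (Retreat, target_seen) → (Dock, motors_off)  ← event matches
  (Retreat, low_battery) → (Dock, motors_off)
event = target_seen selects (Dock, motors_off)

mode=Dock action=motors_off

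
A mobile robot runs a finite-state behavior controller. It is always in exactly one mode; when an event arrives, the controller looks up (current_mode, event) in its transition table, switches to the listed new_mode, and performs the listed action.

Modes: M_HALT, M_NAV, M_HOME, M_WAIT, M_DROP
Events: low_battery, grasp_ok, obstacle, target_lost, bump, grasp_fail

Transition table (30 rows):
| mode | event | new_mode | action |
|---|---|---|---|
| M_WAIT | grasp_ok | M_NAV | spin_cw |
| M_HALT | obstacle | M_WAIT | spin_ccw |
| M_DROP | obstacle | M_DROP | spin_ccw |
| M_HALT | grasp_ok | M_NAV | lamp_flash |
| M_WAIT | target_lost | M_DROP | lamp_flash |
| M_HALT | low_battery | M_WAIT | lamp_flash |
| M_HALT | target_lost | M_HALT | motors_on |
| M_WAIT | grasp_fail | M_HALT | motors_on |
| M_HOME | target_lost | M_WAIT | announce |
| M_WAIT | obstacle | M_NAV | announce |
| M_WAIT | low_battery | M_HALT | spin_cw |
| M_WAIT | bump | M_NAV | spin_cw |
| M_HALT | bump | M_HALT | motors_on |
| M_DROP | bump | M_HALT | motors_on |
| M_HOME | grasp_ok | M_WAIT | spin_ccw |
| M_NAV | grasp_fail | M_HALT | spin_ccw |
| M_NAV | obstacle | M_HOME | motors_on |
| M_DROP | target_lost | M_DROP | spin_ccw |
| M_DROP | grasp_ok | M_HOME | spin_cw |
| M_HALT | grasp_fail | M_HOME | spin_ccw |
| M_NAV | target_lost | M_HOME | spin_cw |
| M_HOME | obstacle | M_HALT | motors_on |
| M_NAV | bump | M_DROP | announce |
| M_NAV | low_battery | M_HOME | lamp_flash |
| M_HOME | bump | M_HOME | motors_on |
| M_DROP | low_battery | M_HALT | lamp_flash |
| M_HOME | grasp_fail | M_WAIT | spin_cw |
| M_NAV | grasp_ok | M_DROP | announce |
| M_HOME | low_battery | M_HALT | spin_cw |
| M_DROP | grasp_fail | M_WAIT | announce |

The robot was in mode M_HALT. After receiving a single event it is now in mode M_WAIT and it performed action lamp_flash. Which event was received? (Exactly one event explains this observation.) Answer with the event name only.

low_battery

try low_battery: (M_HALT, low_battery) → (M_WAIT, lamp_flash)  ← matches
try grasp_ok: (M_HALT, grasp_ok) → (M_NAV, lamp_flash)
try obstacle: (M_HALT, obstacle) → (M_WAIT, spin_ccw)
try target_lost: (M_HALT, target_lost) → (M_HALT, motors_on)
try bump: (M_HALT, bump) → (M_HALT, motors_on)
try grasp_fail: (M_HALT, grasp_fail) → (M_HOME, spin_ccw)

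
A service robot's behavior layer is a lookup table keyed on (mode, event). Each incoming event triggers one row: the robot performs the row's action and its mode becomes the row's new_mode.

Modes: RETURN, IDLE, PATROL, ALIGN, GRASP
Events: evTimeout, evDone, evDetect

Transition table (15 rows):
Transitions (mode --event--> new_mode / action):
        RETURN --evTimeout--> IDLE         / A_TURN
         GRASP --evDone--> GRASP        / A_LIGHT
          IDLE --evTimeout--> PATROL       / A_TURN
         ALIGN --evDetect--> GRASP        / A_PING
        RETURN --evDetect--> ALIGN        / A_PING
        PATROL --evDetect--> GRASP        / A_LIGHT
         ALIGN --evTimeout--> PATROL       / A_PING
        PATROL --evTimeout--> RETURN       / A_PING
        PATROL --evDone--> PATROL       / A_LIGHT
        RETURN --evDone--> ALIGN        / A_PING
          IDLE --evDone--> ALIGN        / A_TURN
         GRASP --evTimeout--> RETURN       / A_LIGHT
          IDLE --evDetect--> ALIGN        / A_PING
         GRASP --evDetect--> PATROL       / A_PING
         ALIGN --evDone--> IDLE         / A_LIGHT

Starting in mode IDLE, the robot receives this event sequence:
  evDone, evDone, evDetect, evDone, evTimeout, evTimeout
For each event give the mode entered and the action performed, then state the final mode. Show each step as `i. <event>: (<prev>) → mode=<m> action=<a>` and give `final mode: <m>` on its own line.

1. evDone: (IDLE) → mode=ALIGN action=A_TURN
2. evDone: (ALIGN) → mode=IDLE action=A_LIGHT
3. evDetect: (IDLE) → mode=ALIGN action=A_PING
4. evDone: (ALIGN) → mode=IDLE action=A_LIGHT
5. evTimeout: (IDLE) → mode=PATROL action=A_TURN
6. evTimeout: (PATROL) → mode=RETURN action=A_PING

final mode: RETURN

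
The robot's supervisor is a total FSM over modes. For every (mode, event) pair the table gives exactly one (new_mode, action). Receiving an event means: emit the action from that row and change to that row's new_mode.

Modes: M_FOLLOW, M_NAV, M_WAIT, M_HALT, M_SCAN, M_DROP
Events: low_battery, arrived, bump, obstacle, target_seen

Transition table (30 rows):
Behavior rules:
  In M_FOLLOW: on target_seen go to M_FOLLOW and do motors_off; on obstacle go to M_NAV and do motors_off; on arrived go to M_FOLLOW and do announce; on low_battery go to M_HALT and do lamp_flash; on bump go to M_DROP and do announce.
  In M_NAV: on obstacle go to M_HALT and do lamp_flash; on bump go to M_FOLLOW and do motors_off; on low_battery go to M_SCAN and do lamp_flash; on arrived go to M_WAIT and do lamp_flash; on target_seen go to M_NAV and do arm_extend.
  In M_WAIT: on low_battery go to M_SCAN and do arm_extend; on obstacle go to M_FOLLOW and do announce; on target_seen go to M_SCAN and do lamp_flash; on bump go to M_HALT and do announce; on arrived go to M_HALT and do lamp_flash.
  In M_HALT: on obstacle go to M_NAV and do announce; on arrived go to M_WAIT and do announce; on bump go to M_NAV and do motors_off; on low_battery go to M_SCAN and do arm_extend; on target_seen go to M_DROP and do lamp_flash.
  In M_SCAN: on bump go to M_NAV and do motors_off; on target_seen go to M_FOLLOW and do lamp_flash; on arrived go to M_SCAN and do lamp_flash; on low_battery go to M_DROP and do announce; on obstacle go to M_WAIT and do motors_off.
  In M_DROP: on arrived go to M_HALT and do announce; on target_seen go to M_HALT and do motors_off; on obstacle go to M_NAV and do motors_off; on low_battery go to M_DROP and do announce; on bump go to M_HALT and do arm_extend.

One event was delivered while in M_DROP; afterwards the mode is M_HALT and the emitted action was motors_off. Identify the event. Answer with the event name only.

target_seen

try low_battery: (M_DROP, low_battery) → (M_DROP, announce)
try arrived: (M_DROP, arrived) → (M_HALT, announce)
try bump: (M_DROP, bump) → (M_HALT, arm_extend)
try obstacle: (M_DROP, obstacle) → (M_NAV, motors_off)
try target_seen: (M_DROP, target_seen) → (M_HALT, motors_off)  ← matches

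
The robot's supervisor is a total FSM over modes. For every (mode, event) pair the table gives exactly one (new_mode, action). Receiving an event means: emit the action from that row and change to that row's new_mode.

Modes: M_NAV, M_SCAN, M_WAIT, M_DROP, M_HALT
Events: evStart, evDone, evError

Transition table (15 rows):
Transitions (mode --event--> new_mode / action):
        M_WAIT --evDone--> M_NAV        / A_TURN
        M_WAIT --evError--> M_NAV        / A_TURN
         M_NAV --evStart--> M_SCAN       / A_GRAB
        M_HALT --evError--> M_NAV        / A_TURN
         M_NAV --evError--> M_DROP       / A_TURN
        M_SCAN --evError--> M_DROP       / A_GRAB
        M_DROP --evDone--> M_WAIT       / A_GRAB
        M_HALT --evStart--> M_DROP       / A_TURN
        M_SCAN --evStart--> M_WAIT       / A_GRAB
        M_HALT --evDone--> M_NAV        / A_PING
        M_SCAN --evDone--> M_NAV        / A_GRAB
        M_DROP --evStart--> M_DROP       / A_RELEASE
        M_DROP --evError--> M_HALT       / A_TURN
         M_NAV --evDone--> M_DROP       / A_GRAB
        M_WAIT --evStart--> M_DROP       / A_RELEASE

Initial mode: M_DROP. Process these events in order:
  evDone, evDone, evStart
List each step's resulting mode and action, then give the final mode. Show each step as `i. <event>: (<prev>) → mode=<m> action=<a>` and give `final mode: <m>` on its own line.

1. evDone: (M_DROP) → mode=M_WAIT action=A_GRAB
2. evDone: (M_WAIT) → mode=M_NAV action=A_TURN
3. evStart: (M_NAV) → mode=M_SCAN action=A_GRAB

final mode: M_SCAN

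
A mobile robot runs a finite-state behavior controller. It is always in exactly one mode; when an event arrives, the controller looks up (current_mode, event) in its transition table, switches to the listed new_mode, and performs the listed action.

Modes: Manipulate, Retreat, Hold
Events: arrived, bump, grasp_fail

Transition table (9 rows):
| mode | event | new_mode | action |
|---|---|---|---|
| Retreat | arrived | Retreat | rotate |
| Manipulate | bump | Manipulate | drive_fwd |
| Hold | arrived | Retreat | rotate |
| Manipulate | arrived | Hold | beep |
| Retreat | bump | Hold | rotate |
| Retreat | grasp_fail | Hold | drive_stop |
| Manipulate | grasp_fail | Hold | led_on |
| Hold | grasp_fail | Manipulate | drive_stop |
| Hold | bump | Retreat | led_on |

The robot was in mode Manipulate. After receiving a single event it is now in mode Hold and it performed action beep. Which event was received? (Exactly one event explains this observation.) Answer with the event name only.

arrived

try arrived: (Manipulate, arrived) → (Hold, beep)  ← matches
try bump: (Manipulate, bump) → (Manipulate, drive_fwd)
try grasp_fail: (Manipulate, grasp_fail) → (Hold, led_on)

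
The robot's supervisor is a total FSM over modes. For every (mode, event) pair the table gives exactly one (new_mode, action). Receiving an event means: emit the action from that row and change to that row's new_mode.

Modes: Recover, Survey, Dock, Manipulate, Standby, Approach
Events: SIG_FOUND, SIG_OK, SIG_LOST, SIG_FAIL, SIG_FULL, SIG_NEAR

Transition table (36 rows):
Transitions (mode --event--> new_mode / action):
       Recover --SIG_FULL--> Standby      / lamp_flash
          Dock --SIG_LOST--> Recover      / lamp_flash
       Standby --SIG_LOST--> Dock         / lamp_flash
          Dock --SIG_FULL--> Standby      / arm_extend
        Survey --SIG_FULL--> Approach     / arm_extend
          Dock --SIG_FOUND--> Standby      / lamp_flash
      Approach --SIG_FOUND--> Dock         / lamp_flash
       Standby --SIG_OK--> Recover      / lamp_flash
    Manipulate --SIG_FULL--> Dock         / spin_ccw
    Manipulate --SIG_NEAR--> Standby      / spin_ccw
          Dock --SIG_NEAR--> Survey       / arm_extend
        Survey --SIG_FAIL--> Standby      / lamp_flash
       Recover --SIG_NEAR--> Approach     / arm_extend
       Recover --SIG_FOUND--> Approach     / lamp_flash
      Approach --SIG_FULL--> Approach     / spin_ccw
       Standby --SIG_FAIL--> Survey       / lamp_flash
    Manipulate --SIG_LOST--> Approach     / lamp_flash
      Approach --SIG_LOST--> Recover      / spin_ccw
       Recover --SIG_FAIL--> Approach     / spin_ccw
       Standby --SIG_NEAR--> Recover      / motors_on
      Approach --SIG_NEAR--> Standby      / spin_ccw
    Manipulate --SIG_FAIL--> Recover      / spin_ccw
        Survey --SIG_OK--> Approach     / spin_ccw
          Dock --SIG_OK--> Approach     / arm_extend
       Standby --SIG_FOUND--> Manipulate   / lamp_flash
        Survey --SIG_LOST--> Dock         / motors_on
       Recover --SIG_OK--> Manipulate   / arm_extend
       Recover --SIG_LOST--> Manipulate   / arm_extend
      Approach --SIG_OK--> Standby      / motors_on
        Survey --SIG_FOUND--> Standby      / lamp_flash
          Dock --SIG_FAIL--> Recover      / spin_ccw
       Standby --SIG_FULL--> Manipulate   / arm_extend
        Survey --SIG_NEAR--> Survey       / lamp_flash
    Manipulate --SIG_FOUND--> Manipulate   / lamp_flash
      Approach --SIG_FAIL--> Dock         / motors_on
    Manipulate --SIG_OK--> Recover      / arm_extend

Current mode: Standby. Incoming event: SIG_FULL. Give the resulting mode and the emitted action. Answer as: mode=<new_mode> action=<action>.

current mode = Standby; filter table to that mode:
  (Standby, SIG_LOST) → (Dock, lamp_flash)
  (Standby, SIG_OK) → (Recover, lamp_flash)
  (Standby, SIG_FAIL) → (Survey, lamp_flash)
  (Standby, SIG_NEAR) → (Recover, motors_on)
  (Standby, SIG_FOUND) → (Manipulate, lamp_flash)
  (Standby, SIG_FULL) → (Manipulate, arm_extend)  ← event matches
event = SIG_FULL selects (Manipulate, arm_extend)

mode=Manipulate action=arm_extend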